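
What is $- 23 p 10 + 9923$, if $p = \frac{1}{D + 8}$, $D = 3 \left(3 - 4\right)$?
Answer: $9877$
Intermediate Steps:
$D = -3$ ($D = 3 \left(-1\right) = -3$)
$p = \frac{1}{5}$ ($p = \frac{1}{-3 + 8} = \frac{1}{5} \approx 0.2$)
$- 23 p 10 + 9923 = \left(-23\right) \frac{1}{5} \cdot 10 + 9923 = \left(- \frac{23}{5}\right) 10 + 9923 = -46 + 9923 = 9877$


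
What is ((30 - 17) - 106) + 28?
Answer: -65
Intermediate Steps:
((30 - 17) - 106) + 28 = (13 - 106) + 28 = -93 + 28 = -65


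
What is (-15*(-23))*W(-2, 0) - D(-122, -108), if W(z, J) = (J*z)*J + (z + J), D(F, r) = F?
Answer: -568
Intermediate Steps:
W(z, J) = J + z + z*J² (W(z, J) = z*J² + (J + z) = J + z + z*J²)
(-15*(-23))*W(-2, 0) - D(-122, -108) = (-15*(-23))*(0 - 2 - 2*0²) - 1*(-122) = 345*(0 - 2 - 2*0) + 122 = 345*(0 - 2 + 0) + 122 = 345*(-2) + 122 = -690 + 122 = -568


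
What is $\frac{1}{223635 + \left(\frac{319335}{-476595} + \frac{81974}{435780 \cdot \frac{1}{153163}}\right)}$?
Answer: $\frac{2307672990}{582561937610251} \approx 3.9612 \cdot 10^{-6}$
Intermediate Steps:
$\frac{1}{223635 + \left(\frac{319335}{-476595} + \frac{81974}{435780 \cdot \frac{1}{153163}}\right)} = \frac{1}{223635 + \left(319335 \left(- \frac{1}{476595}\right) + \frac{81974}{435780 \cdot \frac{1}{153163}}\right)} = \frac{1}{223635 - \left(\frac{21289}{31773} - \frac{81974}{\frac{435780}{153163}}\right)} = \frac{1}{223635 + \left(- \frac{21289}{31773} + 81974 \cdot \frac{153163}{435780}\right)} = \frac{1}{223635 + \left(- \frac{21289}{31773} + \frac{6277691881}{217890}\right)} = \frac{1}{223635 + \frac{66485488491601}{2307672990}} = \frac{1}{\frac{582561937610251}{2307672990}} = \frac{2307672990}{582561937610251}$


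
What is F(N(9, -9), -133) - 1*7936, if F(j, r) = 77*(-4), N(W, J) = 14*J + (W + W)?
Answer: -8244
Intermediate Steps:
N(W, J) = 2*W + 14*J (N(W, J) = 14*J + 2*W = 2*W + 14*J)
F(j, r) = -308
F(N(9, -9), -133) - 1*7936 = -308 - 1*7936 = -308 - 7936 = -8244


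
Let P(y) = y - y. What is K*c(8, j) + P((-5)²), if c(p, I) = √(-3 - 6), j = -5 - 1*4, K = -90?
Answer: -270*I ≈ -270.0*I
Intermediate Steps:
P(y) = 0
j = -9 (j = -5 - 4 = -9)
c(p, I) = 3*I (c(p, I) = √(-9) = 3*I)
K*c(8, j) + P((-5)²) = -270*I + 0 = -270*I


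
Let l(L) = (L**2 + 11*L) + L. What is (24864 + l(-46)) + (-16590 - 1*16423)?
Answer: -6585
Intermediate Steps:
l(L) = L**2 + 12*L
(24864 + l(-46)) + (-16590 - 1*16423) = (24864 - 46*(12 - 46)) + (-16590 - 1*16423) = (24864 - 46*(-34)) + (-16590 - 16423) = (24864 + 1564) - 33013 = 26428 - 33013 = -6585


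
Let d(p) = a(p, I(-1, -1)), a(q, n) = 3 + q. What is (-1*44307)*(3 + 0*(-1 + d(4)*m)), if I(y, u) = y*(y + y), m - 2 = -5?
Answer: -132921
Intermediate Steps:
m = -3 (m = 2 - 5 = -3)
I(y, u) = 2*y**2 (I(y, u) = y*(2*y) = 2*y**2)
d(p) = 3 + p
(-1*44307)*(3 + 0*(-1 + d(4)*m)) = (-1*44307)*(3 + 0*(-1 + (3 + 4)*(-3))) = -44307*(3 + 0*(-1 + 7*(-3))) = -44307*(3 + 0*(-1 - 21)) = -44307*(3 + 0*(-22)) = -44307*(3 + 0) = -44307*3 = -132921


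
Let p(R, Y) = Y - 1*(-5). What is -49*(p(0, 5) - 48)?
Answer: 1862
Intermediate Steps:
p(R, Y) = 5 + Y (p(R, Y) = Y + 5 = 5 + Y)
-49*(p(0, 5) - 48) = -49*((5 + 5) - 48) = -49*(10 - 48) = -49*(-38) = 1862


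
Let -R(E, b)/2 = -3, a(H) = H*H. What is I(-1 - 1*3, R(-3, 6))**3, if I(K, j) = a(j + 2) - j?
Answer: 195112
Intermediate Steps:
a(H) = H**2
R(E, b) = 6 (R(E, b) = -2*(-3) = 6)
I(K, j) = (2 + j)**2 - j (I(K, j) = (j + 2)**2 - j = (2 + j)**2 - j)
I(-1 - 1*3, R(-3, 6))**3 = ((2 + 6)**2 - 1*6)**3 = (8**2 - 6)**3 = (64 - 6)**3 = 58**3 = 195112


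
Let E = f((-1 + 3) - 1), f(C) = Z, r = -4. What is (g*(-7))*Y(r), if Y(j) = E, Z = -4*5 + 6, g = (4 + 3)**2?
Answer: 4802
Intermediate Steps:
g = 49 (g = 7**2 = 49)
Z = -14 (Z = -20 + 6 = -14)
f(C) = -14
E = -14
Y(j) = -14
(g*(-7))*Y(r) = (49*(-7))*(-14) = -343*(-14) = 4802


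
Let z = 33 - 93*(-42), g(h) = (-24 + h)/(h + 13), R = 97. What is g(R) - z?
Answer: -433217/110 ≈ -3938.3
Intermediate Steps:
g(h) = (-24 + h)/(13 + h)
z = 3939 (z = 33 + 3906 = 3939)
g(R) - z = (-24 + 97)/(13 + 97) - 1*3939 = 73/110 - 3939 = -433217/110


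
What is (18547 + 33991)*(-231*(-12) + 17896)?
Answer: 1085855384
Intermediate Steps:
(18547 + 33991)*(-231*(-12) + 17896) = 52538*(2772 + 17896) = 52538*20668 = 1085855384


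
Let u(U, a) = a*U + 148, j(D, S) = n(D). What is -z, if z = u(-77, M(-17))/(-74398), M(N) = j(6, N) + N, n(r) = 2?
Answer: 1303/74398 ≈ 0.017514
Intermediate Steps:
j(D, S) = 2
M(N) = 2 + N
u(U, a) = 148 + U*a (u(U, a) = U*a + 148 = 148 + U*a)
z = -1303/74398 (z = (148 - 77*(2 - 17))/(-74398) = (148 - 77*(-15))*(-1/74398) = (148 + 1155)*(-1/74398) = 1303*(-1/74398) = -1303/74398 ≈ -0.017514)
-z = -1*(-1303/74398) = 1303/74398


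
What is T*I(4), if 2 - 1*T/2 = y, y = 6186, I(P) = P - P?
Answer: 0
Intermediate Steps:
I(P) = 0
T = -12368 (T = 4 - 2*6186 = 4 - 12372 = -12368)
T*I(4) = -12368*0 = 0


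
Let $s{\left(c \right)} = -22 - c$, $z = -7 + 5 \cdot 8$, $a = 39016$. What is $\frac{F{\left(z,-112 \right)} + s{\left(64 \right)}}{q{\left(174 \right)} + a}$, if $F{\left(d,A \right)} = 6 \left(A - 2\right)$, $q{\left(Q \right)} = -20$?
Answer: $- \frac{385}{19498} \approx -0.019746$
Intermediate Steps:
$z = 33$ ($z = -7 + 40 = 33$)
$F{\left(d,A \right)} = -12 + 6 A$ ($F{\left(d,A \right)} = 6 \left(-2 + A\right) = -12 + 6 A$)
$\frac{F{\left(z,-112 \right)} + s{\left(64 \right)}}{q{\left(174 \right)} + a} = \frac{\left(-12 + 6 \left(-112\right)\right) - 86}{-20 + 39016} = \frac{\left(-12 - 672\right) - 86}{38996} = \left(-684 - 86\right) \frac{1}{38996} = \left(-770\right) \frac{1}{38996} = - \frac{385}{19498}$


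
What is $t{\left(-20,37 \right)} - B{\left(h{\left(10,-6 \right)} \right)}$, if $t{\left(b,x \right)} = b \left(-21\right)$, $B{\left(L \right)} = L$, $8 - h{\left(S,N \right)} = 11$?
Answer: $423$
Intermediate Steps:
$h{\left(S,N \right)} = -3$ ($h{\left(S,N \right)} = 8 - 11 = -3$)
$t{\left(b,x \right)} = - 21 b$
$t{\left(-20,37 \right)} - B{\left(h{\left(10,-6 \right)} \right)} = \left(-21\right) \left(-20\right) - -3 = 420 + 3 = 423$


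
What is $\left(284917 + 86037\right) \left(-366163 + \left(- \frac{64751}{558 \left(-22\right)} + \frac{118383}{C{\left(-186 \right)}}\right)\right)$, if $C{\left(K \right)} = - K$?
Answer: $- \frac{832261072698443}{6138} \approx -1.3559 \cdot 10^{11}$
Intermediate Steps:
$\left(284917 + 86037\right) \left(-366163 + \left(- \frac{64751}{558 \left(-22\right)} + \frac{118383}{C{\left(-186 \right)}}\right)\right) = \left(284917 + 86037\right) \left(-366163 + \left(- \frac{64751}{558 \left(-22\right)} + \frac{118383}{\left(-1\right) \left(-186\right)}\right)\right) = 370954 \left(-366163 + \left(- \frac{64751}{-12276} + \frac{118383}{186}\right)\right) = 370954 \left(-366163 + \left(\left(-64751\right) \left(- \frac{1}{12276}\right) + 118383 \cdot \frac{1}{186}\right)\right) = 370954 \left(-366163 + \left(\frac{64751}{12276} + \frac{39461}{62}\right)\right) = 370954 \left(-366163 + \frac{7878029}{12276}\right) = 370954 \left(- \frac{4487138959}{12276}\right) = - \frac{832261072698443}{6138}$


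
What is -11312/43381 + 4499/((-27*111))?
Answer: -229073183/130012857 ≈ -1.7619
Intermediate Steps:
-11312/43381 + 4499/((-27*111)) = -11312*1/43381 + 4499/(-2997) = -11312/43381 + 4499*(-1/2997) = -11312/43381 - 4499/2997 = -229073183/130012857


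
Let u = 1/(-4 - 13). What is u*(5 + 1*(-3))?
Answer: -2/17 ≈ -0.11765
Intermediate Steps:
u = -1/17 (u = 1/(-17) = -1/17 ≈ -0.058824)
u*(5 + 1*(-3)) = -(5 + 1*(-3))/17 = -(5 - 3)/17 = -1/17*2 = -2/17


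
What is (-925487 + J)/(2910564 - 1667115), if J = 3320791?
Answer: 2395304/1243449 ≈ 1.9263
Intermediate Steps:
(-925487 + J)/(2910564 - 1667115) = (-925487 + 3320791)/(2910564 - 1667115) = 2395304/1243449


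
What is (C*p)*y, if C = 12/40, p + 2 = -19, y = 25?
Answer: -315/2 ≈ -157.50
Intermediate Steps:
p = -21 (p = -2 - 19 = -21)
C = 3/10 (C = 12*(1/40) = 3/10 ≈ 0.30000)
(C*p)*y = ((3/10)*(-21))*25 = -63/10*25 = -315/2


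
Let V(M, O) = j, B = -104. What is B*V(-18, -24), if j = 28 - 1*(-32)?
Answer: -6240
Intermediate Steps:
j = 60 (j = 28 + 32 = 60)
V(M, O) = 60
B*V(-18, -24) = -104*60 = -6240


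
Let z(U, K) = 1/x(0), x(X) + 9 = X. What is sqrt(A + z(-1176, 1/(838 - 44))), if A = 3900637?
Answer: 2*sqrt(8776433)/3 ≈ 1975.0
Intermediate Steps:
x(X) = -9 + X
z(U, K) = -1/9 (z(U, K) = 1/(-9 + 0) = 1/(-9) = -1/9)
sqrt(A + z(-1176, 1/(838 - 44))) = sqrt(3900637 - 1/9) = sqrt(35105732/9) = 2*sqrt(8776433)/3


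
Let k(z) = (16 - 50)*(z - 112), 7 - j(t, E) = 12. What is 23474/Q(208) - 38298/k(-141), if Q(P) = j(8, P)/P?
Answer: -21000123937/21505 ≈ -9.7652e+5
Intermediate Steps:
j(t, E) = -5 (j(t, E) = 7 - 1*12 = 7 - 12 = -5)
k(z) = 3808 - 34*z (k(z) = -34*(-112 + z) = 3808 - 34*z)
Q(P) = -5/P
23474/Q(208) - 38298/k(-141) = 23474/((-5/208)) - 38298/(3808 - 34*(-141)) = 23474/((-5*1/208)) - 38298/(3808 + 4794) = 23474/(-5/208) - 38298/8602 = 23474*(-208/5) - 38298*1/8602 = -4882592/5 - 19149/4301 = -21000123937/21505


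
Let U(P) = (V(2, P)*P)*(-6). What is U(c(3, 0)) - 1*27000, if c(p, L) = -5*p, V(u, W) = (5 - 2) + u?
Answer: -26550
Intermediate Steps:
V(u, W) = 3 + u
U(P) = -30*P (U(P) = ((3 + 2)*P)*(-6) = (5*P)*(-6) = -30*P)
U(c(3, 0)) - 1*27000 = -(-150)*3 - 1*27000 = -30*(-15) - 27000 = 450 - 27000 = -26550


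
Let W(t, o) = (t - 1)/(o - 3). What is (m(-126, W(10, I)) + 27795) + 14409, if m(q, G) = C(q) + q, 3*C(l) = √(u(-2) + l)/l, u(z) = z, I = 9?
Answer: 42078 - 4*I*√2/189 ≈ 42078.0 - 0.02993*I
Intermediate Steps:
C(l) = √(-2 + l)/(3*l) (C(l) = (√(-2 + l)/l)/3 = √(-2 + l)/(3*l))
W(t, o) = (-1 + t)/(-3 + o)
m(q, G) = q + √(-2 + q)/(3*q) (m(q, G) = √(-2 + q)/(3*q) + q = q + √(-2 + q)/(3*q))
(m(-126, W(10, I)) + 27795) + 14409 = ((-126 + (⅓)*√(-2 - 126)/(-126)) + 27795) + 14409 = ((-126 + (⅓)*(-1/126)*√(-128)) + 27795) + 14409 = ((-126 + (⅓)*(-1/126)*(8*I*√2)) + 27795) + 14409 = ((-126 - 4*I*√2/189) + 27795) + 14409 = (27669 - 4*I*√2/189) + 14409 = 42078 - 4*I*√2/189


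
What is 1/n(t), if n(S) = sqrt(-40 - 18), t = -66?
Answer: -I*sqrt(58)/58 ≈ -0.13131*I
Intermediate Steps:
n(S) = I*sqrt(58) (n(S) = sqrt(-58) = I*sqrt(58))
1/n(t) = 1/(I*sqrt(58)) = -I*sqrt(58)/58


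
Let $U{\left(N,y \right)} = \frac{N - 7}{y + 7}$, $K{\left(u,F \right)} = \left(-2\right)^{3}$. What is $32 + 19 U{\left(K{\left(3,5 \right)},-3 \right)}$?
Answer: $- \frac{157}{4} \approx -39.25$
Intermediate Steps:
$K{\left(u,F \right)} = -8$
$U{\left(N,y \right)} = \frac{-7 + N}{7 + y}$
$32 + 19 U{\left(K{\left(3,5 \right)},-3 \right)} = 32 + 19 \frac{-7 - 8}{7 - 3} = 32 + 19 \cdot \frac{1}{4} \left(-15\right) = 32 + 19 \left(- \frac{15}{4}\right) = 32 - \frac{285}{4} = - \frac{157}{4}$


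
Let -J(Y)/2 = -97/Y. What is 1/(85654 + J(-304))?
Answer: 152/13019311 ≈ 1.1675e-5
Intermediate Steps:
J(Y) = 194/Y (J(Y) = -(-194)/Y = 194/Y)
1/(85654 + J(-304)) = 1/(85654 + 194/(-304)) = 1/(85654 + 194*(-1/304)) = 1/(85654 - 97/152) = 1/(13019311/152) = 152/13019311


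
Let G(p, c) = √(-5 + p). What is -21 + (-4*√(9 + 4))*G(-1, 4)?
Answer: -21 - 4*I*√78 ≈ -21.0 - 35.327*I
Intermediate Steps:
-21 + (-4*√(9 + 4))*G(-1, 4) = -21 + (-4*√(9 + 4))*√(-5 - 1) = -21 + (-4*√13)*√(-6) = -21 + (-4*√13)*(I*√6) = -21 - 4*I*√78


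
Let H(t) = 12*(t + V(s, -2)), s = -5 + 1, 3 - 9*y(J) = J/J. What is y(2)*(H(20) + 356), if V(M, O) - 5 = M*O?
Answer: 1504/9 ≈ 167.11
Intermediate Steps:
y(J) = 2/9 (y(J) = ⅓ - J/(9*J) = ⅓ - ⅑*1 = ⅓ - ⅑ = 2/9)
s = -4
V(M, O) = 5 + M*O
H(t) = 156 + 12*t (H(t) = 12*(t + (5 - 4*(-2))) = 12*(t + (5 + 8)) = 12*(t + 13) = 12*(13 + t) = 156 + 12*t)
y(2)*(H(20) + 356) = 2*((156 + 12*20) + 356)/9 = 2*((156 + 240) + 356)/9 = 2*(396 + 356)/9 = (2/9)*752 = 1504/9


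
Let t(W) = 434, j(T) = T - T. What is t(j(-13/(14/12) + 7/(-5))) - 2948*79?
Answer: -232458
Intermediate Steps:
j(T) = 0
t(j(-13/(14/12) + 7/(-5))) - 2948*79 = 434 - 2948*79 = 434 - 1*232892 = 434 - 232892 = -232458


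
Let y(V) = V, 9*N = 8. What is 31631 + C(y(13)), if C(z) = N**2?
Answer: 2562175/81 ≈ 31632.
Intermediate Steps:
N = 8/9 (N = (1/9)*8 = 8/9 ≈ 0.88889)
C(z) = 64/81 (C(z) = (8/9)**2 = 64/81)
31631 + C(y(13)) = 31631 + 64/81 = 2562175/81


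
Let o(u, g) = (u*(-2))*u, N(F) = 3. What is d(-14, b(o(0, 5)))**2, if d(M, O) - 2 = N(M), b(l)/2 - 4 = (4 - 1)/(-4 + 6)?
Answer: 25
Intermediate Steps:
o(u, g) = -2*u**2 (o(u, g) = (-2*u)*u = -2*u**2)
b(l) = 11 (b(l) = 8 + 2*((4 - 1)/(-4 + 6)) = 8 + 2*(3/2) = 8 + 3 = 11)
d(M, O) = 5 (d(M, O) = 2 + 3 = 5)
d(-14, b(o(0, 5)))**2 = 5**2 = 25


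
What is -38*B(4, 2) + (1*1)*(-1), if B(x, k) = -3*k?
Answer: 227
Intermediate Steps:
-38*B(4, 2) + (1*1)*(-1) = -(-114)*2 + (1*1)*(-1) = -38*(-6) + 1*(-1) = 228 - 1 = 227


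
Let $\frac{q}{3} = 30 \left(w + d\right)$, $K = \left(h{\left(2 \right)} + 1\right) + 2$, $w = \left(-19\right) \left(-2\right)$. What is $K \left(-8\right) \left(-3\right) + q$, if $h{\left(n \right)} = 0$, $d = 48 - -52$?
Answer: $12492$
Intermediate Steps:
$d = 100$ ($d = 48 + 52 = 100$)
$w = 38$
$K = 3$ ($K = \left(0 + 1\right) + 2 = 1 + 2 = 3$)
$q = 12420$ ($q = 3 \cdot 30 \left(38 + 100\right) = 3 \cdot 30 \cdot 138 = 3 \cdot 4140 = 12420$)
$K \left(-8\right) \left(-3\right) + q = 3 \left(-8\right) \left(-3\right) + 12420 = \left(-24\right) \left(-3\right) + 12420 = 72 + 12420 = 12492$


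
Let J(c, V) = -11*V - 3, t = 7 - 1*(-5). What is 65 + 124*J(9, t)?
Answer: -16675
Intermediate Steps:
t = 12 (t = 7 + 5 = 12)
J(c, V) = -3 - 11*V
65 + 124*J(9, t) = 65 + 124*(-3 - 11*12) = 65 + 124*(-3 - 132) = 65 + 124*(-135) = 65 - 16740 = -16675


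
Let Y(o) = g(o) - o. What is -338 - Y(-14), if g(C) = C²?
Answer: -548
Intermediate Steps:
Y(o) = o² - o
-338 - Y(-14) = -338 - (-14)*(-1 - 14) = -338 - (-14)*(-15) = -338 - 1*210 = -338 - 210 = -548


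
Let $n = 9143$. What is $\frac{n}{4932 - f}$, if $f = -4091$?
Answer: $\frac{9143}{9023} \approx 1.0133$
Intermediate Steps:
$\frac{n}{4932 - f} = \frac{9143}{4932 - -4091} = \frac{9143}{4932 + 4091} = \frac{9143}{9023}$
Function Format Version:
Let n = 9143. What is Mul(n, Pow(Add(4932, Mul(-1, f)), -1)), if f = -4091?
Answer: Rational(9143, 9023) ≈ 1.0133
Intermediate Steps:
Mul(n, Pow(Add(4932, Mul(-1, f)), -1)) = Mul(9143, Pow(Add(4932, Mul(-1, -4091)), -1)) = Mul(9143, Pow(Add(4932, 4091), -1)) = Mul(9143, Pow(9023, -1)) = Mul(9143, Rational(1, 9023)) = Rational(9143, 9023)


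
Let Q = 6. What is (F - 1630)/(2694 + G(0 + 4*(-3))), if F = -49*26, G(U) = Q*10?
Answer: -484/459 ≈ -1.0545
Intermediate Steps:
G(U) = 60 (G(U) = 6*10 = 60)
F = -1274
(F - 1630)/(2694 + G(0 + 4*(-3))) = (-1274 - 1630)/(2694 + 60) = -2904/2754 = -2904*1/2754 = -484/459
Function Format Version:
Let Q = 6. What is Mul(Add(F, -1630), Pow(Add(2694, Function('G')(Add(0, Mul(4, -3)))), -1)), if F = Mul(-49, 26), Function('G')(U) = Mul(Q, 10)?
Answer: Rational(-484, 459) ≈ -1.0545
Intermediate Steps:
Function('G')(U) = 60 (Function('G')(U) = Mul(6, 10) = 60)
F = -1274
Mul(Add(F, -1630), Pow(Add(2694, Function('G')(Add(0, Mul(4, -3)))), -1)) = Mul(Add(-1274, -1630), Pow(Add(2694, 60), -1)) = Mul(-2904, Pow(2754, -1)) = Mul(-2904, Rational(1, 2754)) = Rational(-484, 459)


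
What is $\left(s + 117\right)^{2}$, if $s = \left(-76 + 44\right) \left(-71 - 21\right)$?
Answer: $9369721$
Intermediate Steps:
$s = 2944$ ($s = \left(-32\right) \left(-92\right) = 2944$)
$\left(s + 117\right)^{2} = \left(2944 + 117\right)^{2} = 3061^{2} = 9369721$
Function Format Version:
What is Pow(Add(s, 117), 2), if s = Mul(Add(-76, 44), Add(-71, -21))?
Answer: 9369721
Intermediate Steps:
s = 2944 (s = Mul(-32, -92) = 2944)
Pow(Add(s, 117), 2) = Pow(Add(2944, 117), 2) = Pow(3061, 2) = 9369721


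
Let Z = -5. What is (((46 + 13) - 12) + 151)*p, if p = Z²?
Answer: 4950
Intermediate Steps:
p = 25 (p = (-5)² = 25)
(((46 + 13) - 12) + 151)*p = (((46 + 13) - 12) + 151)*25 = ((59 - 12) + 151)*25 = (47 + 151)*25 = 198*25 = 4950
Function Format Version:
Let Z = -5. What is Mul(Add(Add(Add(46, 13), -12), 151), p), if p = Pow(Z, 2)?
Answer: 4950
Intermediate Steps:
p = 25 (p = Pow(-5, 2) = 25)
Mul(Add(Add(Add(46, 13), -12), 151), p) = Mul(Add(Add(Add(46, 13), -12), 151), 25) = Mul(Add(Add(59, -12), 151), 25) = Mul(Add(47, 151), 25) = Mul(198, 25) = 4950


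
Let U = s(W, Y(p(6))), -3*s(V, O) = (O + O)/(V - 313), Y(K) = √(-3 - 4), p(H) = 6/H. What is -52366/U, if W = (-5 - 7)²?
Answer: 13274781*I*√7/7 ≈ 5.0174e+6*I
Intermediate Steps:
Y(K) = I*√7 (Y(K) = √(-7) = I*√7)
W = 144 (W = (-12)² = 144)
s(V, O) = -2*O/(3*(-313 + V)) (s(V, O) = -(O + O)/(3*(V - 313)) = -2*O/(3*(-313 + V)))
U = 2*I*√7/507 (U = -2*I*√7/(-939 + 3*144) = -2*I*√7/(-939 + 432) = -2*I*√7/(-507) = -2*I*√7*(-1/507) = 2*I*√7/507 ≈ 0.010437*I)
-52366/U = -52366*(-507*I*√7/14) = -(-13274781)*I*√7/7 = 13274781*I*√7/7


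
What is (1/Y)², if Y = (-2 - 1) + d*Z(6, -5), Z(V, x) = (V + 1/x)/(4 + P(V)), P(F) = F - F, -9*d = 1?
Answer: 32400/323761 ≈ 0.10007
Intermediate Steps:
d = -⅑ (d = -⅑*1 = -⅑ ≈ -0.11111)
P(F) = 0
Z(V, x) = V/4 + 1/(4*x) (Z(V, x) = (V + 1/x)/(4 + 0) = (V + 1/x)/4 = (V + 1/x)*(¼) = V/4 + 1/(4*x))
Y = -569/180 (Y = (-2 - 1) - (1 + 6*(-5))/(36*(-5)) = -3 - (-1)*(1 - 30)/(36*5) = -3 - (-1)*(-29)/(36*5) = -3 - ⅑*29/20 = -3 - 29/180 = -569/180 ≈ -3.1611)
(1/Y)² = (1/(-569/180))² = (-180/569)² = 32400/323761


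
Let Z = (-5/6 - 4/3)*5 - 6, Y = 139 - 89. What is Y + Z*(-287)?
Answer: 29287/6 ≈ 4881.2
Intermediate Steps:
Y = 50
Z = -101/6 (Z = (-5*⅙ - 4*⅓)*5 - 6 = (-⅚ - 4/3)*5 - 6 = -13/6*5 - 6 = -65/6 - 6 = -101/6 ≈ -16.833)
Y + Z*(-287) = 50 - 101/6*(-287) = 50 + 28987/6 = 29287/6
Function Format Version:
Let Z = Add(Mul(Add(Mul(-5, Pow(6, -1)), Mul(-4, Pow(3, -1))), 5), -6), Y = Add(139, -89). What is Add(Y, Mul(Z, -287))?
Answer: Rational(29287, 6) ≈ 4881.2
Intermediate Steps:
Y = 50
Z = Rational(-101, 6) (Z = Add(Mul(Add(Mul(-5, Rational(1, 6)), Mul(-4, Rational(1, 3))), 5), -6) = Add(Mul(Add(Rational(-5, 6), Rational(-4, 3)), 5), -6) = Add(Mul(Rational(-13, 6), 5), -6) = Add(Rational(-65, 6), -6) = Rational(-101, 6) ≈ -16.833)
Add(Y, Mul(Z, -287)) = Add(50, Mul(Rational(-101, 6), -287)) = Add(50, Rational(28987, 6)) = Rational(29287, 6)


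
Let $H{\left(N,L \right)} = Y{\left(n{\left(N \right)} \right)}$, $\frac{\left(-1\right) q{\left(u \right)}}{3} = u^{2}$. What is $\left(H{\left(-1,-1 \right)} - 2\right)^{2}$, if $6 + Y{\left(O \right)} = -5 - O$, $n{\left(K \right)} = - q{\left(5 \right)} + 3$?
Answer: $8281$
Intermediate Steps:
$q{\left(u \right)} = - 3 u^{2}$
$n{\left(K \right)} = 78$ ($n{\left(K \right)} = - \left(-3\right) 5^{2} + 3 = - \left(-3\right) 25 + 3 = \left(-1\right) \left(-75\right) + 3 = 75 + 3 = 78$)
$Y{\left(O \right)} = -11 - O$ ($Y{\left(O \right)} = -6 - \left(5 + O\right) = -11 - O$)
$H{\left(N,L \right)} = -89$ ($H{\left(N,L \right)} = -11 - 78 = -89$)
$\left(H{\left(-1,-1 \right)} - 2\right)^{2} = \left(-89 - 2\right)^{2} = \left(-91\right)^{2} = 8281$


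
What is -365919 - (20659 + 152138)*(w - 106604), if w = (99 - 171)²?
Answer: 17524705821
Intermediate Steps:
w = 5184 (w = (-72)² = 5184)
-365919 - (20659 + 152138)*(w - 106604) = -365919 - (20659 + 152138)*(5184 - 106604) = -365919 - 172797*(-101420) = -365919 - 1*(-17525071740) = -365919 + 17525071740 = 17524705821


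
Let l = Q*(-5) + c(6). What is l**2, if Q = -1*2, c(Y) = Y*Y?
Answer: 2116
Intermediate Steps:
c(Y) = Y**2
Q = -2
l = 46 (l = -2*(-5) + 6**2 = 10 + 36 = 46)
l**2 = 46**2 = 2116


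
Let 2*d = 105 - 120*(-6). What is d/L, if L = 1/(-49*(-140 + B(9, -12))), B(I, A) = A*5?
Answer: 4042500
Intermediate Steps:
B(I, A) = 5*A
d = 825/2 (d = (105 - 120*(-6))/2 = (105 + 720)/2 = (1/2)*825 = 825/2 ≈ 412.50)
L = 1/9800 (L = 1/(-49*(-140 + 5*(-12))) = 1/(-49*(-140 - 60)) = 1/(-49*(-200)) = 1/9800 ≈ 0.00010204)
d/L = 825/(2*(1/9800)) = (825/2)*9800 = 4042500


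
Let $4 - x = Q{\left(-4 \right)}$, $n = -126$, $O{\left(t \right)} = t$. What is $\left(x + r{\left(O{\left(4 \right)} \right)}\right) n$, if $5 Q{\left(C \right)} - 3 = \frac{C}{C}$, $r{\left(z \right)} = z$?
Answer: $- \frac{4536}{5} \approx -907.2$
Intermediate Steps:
$Q{\left(C \right)} = \frac{4}{5}$ ($Q{\left(C \right)} = \frac{3}{5} + \frac{C \frac{1}{C}}{5} = \frac{3}{5} + \frac{1}{5} \cdot 1 = \frac{3}{5} + \frac{1}{5} = \frac{4}{5}$)
$x = \frac{16}{5}$ ($x = 4 - \frac{4}{5} = \frac{16}{5} \approx 3.2$)
$\left(x + r{\left(O{\left(4 \right)} \right)}\right) n = \left(\frac{16}{5} + 4\right) \left(-126\right) = \frac{36}{5} \left(-126\right) = - \frac{4536}{5}$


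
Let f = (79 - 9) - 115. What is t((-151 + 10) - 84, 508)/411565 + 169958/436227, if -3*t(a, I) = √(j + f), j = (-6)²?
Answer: 169958/436227 - I/411565 ≈ 0.38961 - 2.4297e-6*I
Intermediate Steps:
j = 36
f = -45 (f = 70 - 115 = -45)
t(a, I) = -I (t(a, I) = -√(36 - 45)/3 = -I)
t((-151 + 10) - 84, 508)/411565 + 169958/436227 = -I/411565 + 169958/436227 = 169958/436227 - I/411565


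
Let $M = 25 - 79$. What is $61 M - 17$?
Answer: $-3311$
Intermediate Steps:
$M = -54$ ($M = 25 - 79 = -54$)
$61 M - 17 = 61 \left(-54\right) - 17 = -3294 - 17 = -3311$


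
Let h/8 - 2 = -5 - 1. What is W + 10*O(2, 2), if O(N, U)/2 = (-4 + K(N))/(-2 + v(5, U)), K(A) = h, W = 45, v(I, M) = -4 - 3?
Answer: 125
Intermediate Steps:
v(I, M) = -7
h = -32 (h = 16 + 8*(-5 - 1) = 16 + 8*(-6) = 16 - 48 = -32)
K(A) = -32
O(N, U) = 8 (O(N, U) = 2*((-4 - 32)/(-2 - 7)) = 2*(-36/(-9)) = 2*(-36*(-⅑)) = 2*4 = 8)
W + 10*O(2, 2) = 45 + 10*8 = 45 + 80 = 125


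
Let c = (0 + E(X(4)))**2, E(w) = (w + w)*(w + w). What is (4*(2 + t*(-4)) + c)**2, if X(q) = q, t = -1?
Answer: 16974400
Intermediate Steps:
E(w) = 4*w**2 (E(w) = (2*w)*(2*w) = 4*w**2)
c = 4096 (c = (0 + 4*4**2)**2 = (0 + 4*16)**2 = (0 + 64)**2 = 64**2 = 4096)
(4*(2 + t*(-4)) + c)**2 = (4*(2 - 1*(-4)) + 4096)**2 = (4*(2 + 4) + 4096)**2 = (4*6 + 4096)**2 = (24 + 4096)**2 = 4120**2 = 16974400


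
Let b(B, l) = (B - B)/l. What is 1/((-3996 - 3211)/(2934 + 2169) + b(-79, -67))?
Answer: -5103/7207 ≈ -0.70806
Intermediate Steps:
b(B, l) = 0 (b(B, l) = 0/l = 0)
1/((-3996 - 3211)/(2934 + 2169) + b(-79, -67)) = 1/((-3996 - 3211)/(2934 + 2169) + 0) = 1/(-7207/5103 + 0) = 1/(-7207/5103) = -5103/7207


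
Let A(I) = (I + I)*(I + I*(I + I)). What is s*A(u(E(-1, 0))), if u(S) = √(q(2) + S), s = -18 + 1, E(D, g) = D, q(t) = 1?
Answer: 0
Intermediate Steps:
s = -17
u(S) = √(1 + S)
A(I) = 2*I*(I + 2*I²) (A(I) = (2*I)*(I + I*(2*I)) = (2*I)*(I + 2*I²) = 2*I*(I + 2*I²))
s*A(u(E(-1, 0))) = -17*(√(1 - 1))²*(2 + 4*√(1 - 1)) = -17*(√0)²*(2 + 4*√0) = -17*0²*(2 + 4*0) = -0*(2 + 0) = -0*2 = -17*0 = 0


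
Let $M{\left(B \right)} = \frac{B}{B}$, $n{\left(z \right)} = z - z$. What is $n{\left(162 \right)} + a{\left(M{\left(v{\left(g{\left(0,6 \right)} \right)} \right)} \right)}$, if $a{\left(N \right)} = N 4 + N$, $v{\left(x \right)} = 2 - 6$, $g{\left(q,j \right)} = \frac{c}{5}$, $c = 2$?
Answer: $5$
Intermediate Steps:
$g{\left(q,j \right)} = \frac{2}{5}$
$n{\left(z \right)} = 0$
$v{\left(x \right)} = -4$ ($v{\left(x \right)} = 2 - 6 = -4$)
$M{\left(B \right)} = 1$
$a{\left(N \right)} = 5 N$ ($a{\left(N \right)} = 4 N + N = 5 N$)
$n{\left(162 \right)} + a{\left(M{\left(v{\left(g{\left(0,6 \right)} \right)} \right)} \right)} = 0 + 5 \cdot 1 = 0 + 5 = 5$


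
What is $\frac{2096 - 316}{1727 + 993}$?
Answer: $\frac{89}{136} \approx 0.65441$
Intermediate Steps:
$\frac{2096 - 316}{1727 + 993} = \frac{1780}{2720} = 1780 \cdot \frac{1}{2720} = \frac{89}{136}$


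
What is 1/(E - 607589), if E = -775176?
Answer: -1/1382765 ≈ -7.2319e-7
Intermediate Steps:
1/(E - 607589) = 1/(-775176 - 607589) = 1/(-1382765) = -1/1382765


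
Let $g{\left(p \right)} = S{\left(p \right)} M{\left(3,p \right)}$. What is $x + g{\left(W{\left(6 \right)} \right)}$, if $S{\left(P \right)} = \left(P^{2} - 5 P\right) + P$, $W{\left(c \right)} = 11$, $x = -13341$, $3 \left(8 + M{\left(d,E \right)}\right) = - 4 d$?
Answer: $-14265$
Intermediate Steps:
$M{\left(d,E \right)} = -8 - \frac{4 d}{3}$ ($M{\left(d,E \right)} = -8 + \frac{\left(-4\right) d}{3} = -8 - \frac{4 d}{3}$)
$S{\left(P \right)} = P^{2} - 4 P$
$g{\left(p \right)} = - 12 p \left(-4 + p\right)$ ($g{\left(p \right)} = p \left(-4 + p\right) \left(-8 - 4\right) = p \left(-4 + p\right) \left(-12\right) = - 12 p \left(-4 + p\right)$)
$x + g{\left(W{\left(6 \right)} \right)} = -13341 + 12 \cdot 11 \left(4 - 11\right) = -13341 + 12 \cdot 11 \left(-7\right) = -13341 - 924 = -14265$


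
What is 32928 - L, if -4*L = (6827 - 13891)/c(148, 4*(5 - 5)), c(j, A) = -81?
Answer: 2668934/81 ≈ 32950.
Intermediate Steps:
L = -1766/81 (L = -(6827 - 13891)/(4*(-81)) = -(-1766)*(-1)/81 = -1/4*7064/81 = -1766/81 ≈ -21.802)
32928 - L = 32928 - 1*(-1766/81) = 32928 + 1766/81 = 2668934/81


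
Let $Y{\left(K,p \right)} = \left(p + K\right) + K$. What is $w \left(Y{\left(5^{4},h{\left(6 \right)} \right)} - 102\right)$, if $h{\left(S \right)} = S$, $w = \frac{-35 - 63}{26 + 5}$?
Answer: $- \frac{113092}{31} \approx -3648.1$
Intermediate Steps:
$w = - \frac{98}{31} \approx -3.1613$
$Y{\left(K,p \right)} = p + 2 K$ ($Y{\left(K,p \right)} = \left(K + p\right) + K = p + 2 K$)
$w \left(Y{\left(5^{4},h{\left(6 \right)} \right)} - 102\right) = - \frac{98 \left(\left(6 + 2 \cdot 5^{4}\right) - 102\right)}{31} = - \frac{98 \left(\left(6 + 2 \cdot 625\right) - 102\right)}{31} = - \frac{98 \left(\left(6 + 1250\right) - 102\right)}{31} = - \frac{98 \left(1256 - 102\right)}{31} = \left(- \frac{98}{31}\right) 1154 = - \frac{113092}{31}$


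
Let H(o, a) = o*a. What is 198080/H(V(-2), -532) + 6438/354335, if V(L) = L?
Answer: 8774190854/47126555 ≈ 186.18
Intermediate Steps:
H(o, a) = a*o
198080/H(V(-2), -532) + 6438/354335 = 198080/((-532*(-2))) + 6438/354335 = 198080/1064 + 6438*(1/354335) = 198080*(1/1064) + 6438/354335 = 24760/133 + 6438/354335 = 8774190854/47126555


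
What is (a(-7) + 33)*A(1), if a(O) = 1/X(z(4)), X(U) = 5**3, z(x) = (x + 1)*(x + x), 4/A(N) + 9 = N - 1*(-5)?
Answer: -16504/375 ≈ -44.011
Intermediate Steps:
A(N) = 4/(-4 + N) (A(N) = 4/(-9 + (N - 1*(-5))) = 4/(-9 + (N + 5)) = 4/(-9 + (5 + N)) = 4/(-4 + N))
z(x) = 2*x*(1 + x) (z(x) = (1 + x)*(2*x) = 2*x*(1 + x))
X(U) = 125
a(O) = 1/125
(a(-7) + 33)*A(1) = (1/125 + 33)*(4/(-4 + 1)) = 4126*(4/(-3))/125 = 4126*(4*(-1/3))/125 = (4126/125)*(-4/3) = -16504/375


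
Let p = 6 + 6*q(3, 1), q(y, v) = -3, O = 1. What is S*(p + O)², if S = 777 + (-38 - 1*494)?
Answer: 29645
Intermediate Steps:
p = -12 (p = 6 + 6*(-3) = 6 - 18 = -12)
S = 245 (S = 777 + (-38 - 494) = 777 - 532 = 245)
S*(p + O)² = 245*(-12 + 1)² = 245*(-11)² = 245*121 = 29645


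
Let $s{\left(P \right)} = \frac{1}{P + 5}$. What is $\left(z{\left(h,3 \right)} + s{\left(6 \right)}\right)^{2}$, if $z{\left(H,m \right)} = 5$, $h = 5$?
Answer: $\frac{3136}{121} \approx 25.917$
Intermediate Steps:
$s{\left(P \right)} = \frac{1}{5 + P}$
$\left(z{\left(h,3 \right)} + s{\left(6 \right)}\right)^{2} = \left(5 + \frac{1}{5 + 6}\right)^{2} = \left(5 + \frac{1}{11}\right)^{2} = \left(\frac{56}{11}\right)^{2} = \frac{3136}{121}$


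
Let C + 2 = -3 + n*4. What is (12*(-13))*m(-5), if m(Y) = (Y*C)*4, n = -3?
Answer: -53040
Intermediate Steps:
C = -17 (C = -2 + (-3 - 3*4) = -2 + (-3 - 12) = -2 - 15 = -17)
m(Y) = -68*Y (m(Y) = (Y*(-17))*4 = -17*Y*4 = -68*Y)
(12*(-13))*m(-5) = (12*(-13))*(-68*(-5)) = -156*340 = -53040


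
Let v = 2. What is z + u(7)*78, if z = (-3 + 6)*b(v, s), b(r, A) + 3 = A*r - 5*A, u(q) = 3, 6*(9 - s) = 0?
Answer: 144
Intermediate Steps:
s = 9 (s = 9 - ⅙*0 = 9 + 0 = 9)
b(r, A) = -3 - 5*A + A*r (b(r, A) = -3 + (A*r - 5*A) = -3 + (-5*A + A*r) = -3 - 5*A + A*r)
z = -90 (z = (-3 + 6)*(-3 - 5*9 + 9*2) = 3*(-3 - 45 + 18) = 3*(-30) = -90)
z + u(7)*78 = -90 + 3*78 = -90 + 234 = 144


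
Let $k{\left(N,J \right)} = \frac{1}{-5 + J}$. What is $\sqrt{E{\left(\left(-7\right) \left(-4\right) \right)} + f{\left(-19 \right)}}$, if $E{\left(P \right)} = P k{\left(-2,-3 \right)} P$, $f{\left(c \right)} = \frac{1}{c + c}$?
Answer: $\frac{5 i \sqrt{5662}}{38} \approx 9.9008 i$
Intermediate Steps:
$f{\left(c \right)} = \frac{1}{2 c}$
$E{\left(P \right)} = - \frac{P^{2}}{8}$ ($E{\left(P \right)} = \frac{P}{-5 - 3} P = \frac{P}{-8} P = P \left(- \frac{1}{8}\right) P = - \frac{P}{8} P = - \frac{P^{2}}{8}$)
$\sqrt{E{\left(\left(-7\right) \left(-4\right) \right)} + f{\left(-19 \right)}} = \sqrt{- \frac{\left(\left(-7\right) \left(-4\right)\right)^{2}}{8} + \frac{1}{2 \left(-19\right)}} = \sqrt{- \frac{28^{2}}{8} + \frac{1}{2} \left(- \frac{1}{19}\right)} = \sqrt{\left(- \frac{1}{8}\right) 784 - \frac{1}{38}} = \sqrt{-98 - \frac{1}{38}} = \sqrt{- \frac{3725}{38}} = \frac{5 i \sqrt{5662}}{38}$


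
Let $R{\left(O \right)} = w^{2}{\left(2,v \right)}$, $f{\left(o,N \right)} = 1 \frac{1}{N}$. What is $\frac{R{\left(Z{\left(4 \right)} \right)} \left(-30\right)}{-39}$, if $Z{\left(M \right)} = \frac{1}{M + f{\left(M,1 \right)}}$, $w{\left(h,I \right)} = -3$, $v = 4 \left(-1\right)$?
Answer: $\frac{90}{13} \approx 6.9231$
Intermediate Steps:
$f{\left(o,N \right)} = \frac{1}{N}$
$v = -4$
$Z{\left(M \right)} = \frac{1}{1 + M}$ ($Z{\left(M \right)} = \frac{1}{M + 1^{-1}} = \frac{1}{M + 1} = \frac{1}{1 + M}$)
$R{\left(O \right)} = 9$ ($R{\left(O \right)} = \left(-3\right)^{2} = 9$)
$\frac{R{\left(Z{\left(4 \right)} \right)} \left(-30\right)}{-39} = \frac{9 \left(-30\right)}{-39} = \left(-270\right) \left(- \frac{1}{39}\right) = \frac{90}{13}$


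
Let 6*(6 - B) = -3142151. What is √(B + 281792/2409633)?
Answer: √1351450553462078434/1606422 ≈ 723.67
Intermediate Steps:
B = 3142187/6 (B = 6 - ⅙*(-3142151) = 6 + 3142151/6 = 3142187/6 ≈ 5.2370e+5)
√(B + 281792/2409633) = √(3142187/6 + 281792/2409633) = √(2523839726041/4819266) = √1351450553462078434/1606422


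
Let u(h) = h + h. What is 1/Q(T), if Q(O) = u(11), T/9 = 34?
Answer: 1/22 ≈ 0.045455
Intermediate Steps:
u(h) = 2*h
T = 306 (T = 9*34 = 306)
Q(O) = 22 (Q(O) = 2*11 = 22)
1/Q(T) = 1/22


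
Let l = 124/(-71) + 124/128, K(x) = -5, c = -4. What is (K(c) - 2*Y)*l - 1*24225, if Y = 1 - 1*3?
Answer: -55037433/2272 ≈ -24224.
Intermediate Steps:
Y = -2 (Y = 1 - 3 = -2)
l = -1767/2272 (l = 124*(-1/71) + 124*(1/128) = -124/71 + 31/32 = -1767/2272 ≈ -0.77773)
(K(c) - 2*Y)*l - 1*24225 = (-5 - 2*(-2))*(-1767/2272) - 1*24225 = (-5 + 4)*(-1767/2272) - 24225 = -1*(-1767/2272) - 24225 = 1767/2272 - 24225 = -55037433/2272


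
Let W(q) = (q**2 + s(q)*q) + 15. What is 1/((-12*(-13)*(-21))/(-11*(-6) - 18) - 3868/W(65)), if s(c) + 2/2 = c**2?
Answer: -17425/1189498 ≈ -0.014649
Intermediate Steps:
s(c) = -1 + c**2
W(q) = 15 + q**2 + q*(-1 + q**2) (W(q) = (q**2 + (-1 + q**2)*q) + 15 = (q**2 + q*(-1 + q**2)) + 15 = 15 + q**2 + q*(-1 + q**2))
1/((-12*(-13)*(-21))/(-11*(-6) - 18) - 3868/W(65)) = 1/((-12*(-13)*(-21))/(-11*(-6) - 18) - 3868/(15 + 65**2 + 65**3 - 1*65)) = 1/((156*(-21))/(66 - 18) - 3868/(15 + 4225 + 274625 - 65)) = 1/(-3276/48 - 3868/278800) = 1/(-3276*1/48 - 3868*1/278800) = 1/(-273/4 - 967/69700) = 1/(-1189498/17425) = -17425/1189498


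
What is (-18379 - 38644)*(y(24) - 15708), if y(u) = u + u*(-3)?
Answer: 898454388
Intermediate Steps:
y(u) = -2*u (y(u) = u - 3*u = -2*u)
(-18379 - 38644)*(y(24) - 15708) = (-18379 - 38644)*(-2*24 - 15708) = -57023*(-48 - 15708) = -57023*(-15756) = 898454388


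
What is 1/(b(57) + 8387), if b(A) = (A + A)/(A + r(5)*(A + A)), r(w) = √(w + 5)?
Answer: 327091/2743295439 - 4*√10/2743295439 ≈ 0.00011923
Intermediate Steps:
r(w) = √(5 + w)
b(A) = 2*A/(A + 2*A*√10) (b(A) = (A + A)/(A + √(5 + 5)*(A + A)) = (2*A)/(A + √10*(2*A)) = (2*A)/(A + 2*A*√10) = 2*A/(A + 2*A*√10))
1/(b(57) + 8387) = 1/((-2/39 + 4*√10/39) + 8387) = 1/(327091/39 + 4*√10/39)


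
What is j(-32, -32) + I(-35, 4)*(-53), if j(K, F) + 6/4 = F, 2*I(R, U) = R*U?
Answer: 7353/2 ≈ 3676.5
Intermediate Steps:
I(R, U) = R*U/2 (I(R, U) = (R*U)/2 = R*U/2)
j(K, F) = -3/2 + F
j(-32, -32) + I(-35, 4)*(-53) = (-3/2 - 32) + ((½)*(-35)*4)*(-53) = -67/2 - 70*(-53) = -67/2 + 3710 = 7353/2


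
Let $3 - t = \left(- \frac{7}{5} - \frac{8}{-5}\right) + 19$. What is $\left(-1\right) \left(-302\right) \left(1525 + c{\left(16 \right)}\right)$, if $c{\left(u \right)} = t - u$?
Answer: $\frac{2254128}{5} \approx 4.5083 \cdot 10^{5}$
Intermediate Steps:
$t = - \frac{81}{5}$ ($t = 3 - \left(\left(- \frac{7}{5} - \frac{8}{-5}\right) + 19\right) = 3 - \left(\left(\left(-7\right) \frac{1}{5} - - \frac{8}{5}\right) + 19\right) = 3 - \left(\left(- \frac{7}{5} + \frac{8}{5}\right) + 19\right) = 3 - \left(\frac{1}{5} + 19\right) = 3 - \frac{96}{5} = - \frac{81}{5} \approx -16.2$)
$c{\left(u \right)} = - \frac{81}{5} - u$
$\left(-1\right) \left(-302\right) \left(1525 + c{\left(16 \right)}\right) = \left(-1\right) \left(-302\right) \left(1525 - \frac{161}{5}\right) = 302 \left(1525 - \frac{161}{5}\right) = 302 \cdot \frac{7464}{5} = \frac{2254128}{5}$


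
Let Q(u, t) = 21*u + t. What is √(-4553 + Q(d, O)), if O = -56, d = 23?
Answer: I*√4126 ≈ 64.234*I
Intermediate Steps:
Q(u, t) = t + 21*u
√(-4553 + Q(d, O)) = √(-4553 + (-56 + 21*23)) = √(-4553 + (-56 + 483)) = √(-4553 + 427) = √(-4126) = I*√4126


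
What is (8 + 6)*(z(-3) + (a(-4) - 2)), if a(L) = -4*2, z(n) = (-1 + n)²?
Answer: 84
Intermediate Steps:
a(L) = -8
(8 + 6)*(z(-3) + (a(-4) - 2)) = (8 + 6)*((-1 - 3)² + (-8 - 2)) = 14*((-4)² - 10) = 14*(16 - 10) = 14*6 = 84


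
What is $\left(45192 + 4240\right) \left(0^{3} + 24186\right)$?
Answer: $1195562352$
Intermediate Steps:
$\left(45192 + 4240\right) \left(0^{3} + 24186\right) = 49432 \left(0 + 24186\right) = 49432 \cdot 24186 = 1195562352$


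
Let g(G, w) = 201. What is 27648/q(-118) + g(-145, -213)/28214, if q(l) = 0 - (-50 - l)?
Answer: -195011751/479638 ≈ -406.58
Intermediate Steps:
q(l) = 50 + l (q(l) = 0 + (50 + l) = 50 + l)
27648/q(-118) + g(-145, -213)/28214 = 27648/(50 - 118) + 201/28214 = 27648/(-68) + 201*(1/28214) = 27648*(-1/68) + 201/28214 = -6912/17 + 201/28214 = -195011751/479638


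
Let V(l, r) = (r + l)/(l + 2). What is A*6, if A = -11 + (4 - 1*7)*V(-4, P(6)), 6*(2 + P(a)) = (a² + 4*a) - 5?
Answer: -75/2 ≈ -37.500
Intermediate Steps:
P(a) = -17/6 + a²/6 + 2*a/3 (P(a) = -2 + ((a² + 4*a) - 5)/6 = -2 + (-5 + a² + 4*a)/6 = -2 + (-⅚ + a²/6 + 2*a/3) = -17/6 + a²/6 + 2*a/3)
V(l, r) = (l + r)/(2 + l)
A = -25/4 (A = -11 + (4 - 1*7)*((-4 + (-17/6 + (⅙)*6² + (⅔)*6))/(2 - 4)) = -11 + (4 - 7)*((-4 + (-17/6 + (⅙)*36 + 4))/(-2)) = -11 - (-3)*(-4 + (-17/6 + 6 + 4))/2 = -11 - (-3)*(-4 + 43/6)/2 = -11 - (-3)*19/(2*6) = -11 - 3*(-19/12) = -11 + 19/4 = -25/4 ≈ -6.2500)
A*6 = -25/4*6 = -75/2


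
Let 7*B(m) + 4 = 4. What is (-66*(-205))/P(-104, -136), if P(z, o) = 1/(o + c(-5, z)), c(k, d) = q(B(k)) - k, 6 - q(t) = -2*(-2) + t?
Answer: -1745370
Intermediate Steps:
B(m) = 0 (B(m) = -4/7 + (1/7)*4 = -4/7 + 4/7 = 0)
q(t) = 2 - t (q(t) = 6 - (-2*(-2) + t) = 6 - (4 + t) = 6 + (-4 - t) = 2 - t)
c(k, d) = 2 - k (c(k, d) = (2 - 1*0) - k = (2 + 0) - k = 2 - k)
P(z, o) = 1/(7 + o) (P(z, o) = 1/(o + (2 - 1*(-5))) = 1/(o + (2 + 5)) = 1/(o + 7) = 1/(7 + o))
(-66*(-205))/P(-104, -136) = (-66*(-205))/(1/(7 - 136)) = 13530/(1/(-129)) = 13530/(-1/129) = 13530*(-129) = -1745370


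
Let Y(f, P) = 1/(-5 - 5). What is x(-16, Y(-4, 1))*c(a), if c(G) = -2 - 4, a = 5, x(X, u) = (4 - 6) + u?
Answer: 63/5 ≈ 12.600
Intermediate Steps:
Y(f, P) = -⅒ (Y(f, P) = 1/(-10) = -⅒)
x(X, u) = -2 + u
c(G) = -6
x(-16, Y(-4, 1))*c(a) = (-2 - ⅒)*(-6) = -21/10*(-6) = 63/5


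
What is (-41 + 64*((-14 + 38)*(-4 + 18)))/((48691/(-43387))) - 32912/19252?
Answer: -4482339295701/234349783 ≈ -19127.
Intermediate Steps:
(-41 + 64*((-14 + 38)*(-4 + 18)))/((48691/(-43387))) - 32912/19252 = (-41 + 64*(24*14))/((48691*(-1/43387))) - 32912*1/19252 = (-41 + 64*336)/(-48691/43387) - 8228/4813 = (-41 + 21504)*(-43387/48691) - 8228/4813 = 21463*(-43387/48691) - 8228/4813 = -931215181/48691 - 8228/4813 = -4482339295701/234349783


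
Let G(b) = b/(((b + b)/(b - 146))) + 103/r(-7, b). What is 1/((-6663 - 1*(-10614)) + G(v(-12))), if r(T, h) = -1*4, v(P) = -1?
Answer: 4/15407 ≈ 0.00025962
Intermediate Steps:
r(T, h) = -4
G(b) = -395/4 + b/2 (G(b) = b/(((b + b)/(b - 146))) + 103/(-4) = b/(((2*b)/(-146 + b))) + 103*(-¼) = b/((2*b/(-146 + b))) - 103/4 = b*((-146 + b)/(2*b)) - 103/4 = (-73 + b/2) - 103/4 = -395/4 + b/2)
1/((-6663 - 1*(-10614)) + G(v(-12))) = 1/((-6663 - 1*(-10614)) + (-395/4 + (½)*(-1))) = 1/((-6663 + 10614) + (-395/4 - ½)) = 1/(3951 - 397/4) = 1/(15407/4) = 4/15407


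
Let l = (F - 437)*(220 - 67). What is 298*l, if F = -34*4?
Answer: -26125362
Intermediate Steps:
F = -136
l = -87669 (l = (-136 - 437)*(220 - 67) = -573*153 = -87669)
298*l = 298*(-87669) = -26125362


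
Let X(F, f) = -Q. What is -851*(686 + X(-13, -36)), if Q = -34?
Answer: -612720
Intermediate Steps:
X(F, f) = 34 (X(F, f) = -1*(-34) = 34)
-851*(686 + X(-13, -36)) = -851*(686 + 34) = -851*720 = -612720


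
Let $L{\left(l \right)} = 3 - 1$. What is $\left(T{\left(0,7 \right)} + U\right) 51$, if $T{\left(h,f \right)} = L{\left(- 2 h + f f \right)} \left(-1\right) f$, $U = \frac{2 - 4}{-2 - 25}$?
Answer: $- \frac{6392}{9} \approx -710.22$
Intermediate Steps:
$L{\left(l \right)} = 2$ ($L{\left(l \right)} = 3 - 1 = 2$)
$U = \frac{2}{27}$ ($U = - \frac{2}{-27} = \left(-2\right) \left(- \frac{1}{27}\right) = \frac{2}{27} \approx 0.074074$)
$T{\left(h,f \right)} = - 2 f$ ($T{\left(h,f \right)} = 2 \left(-1\right) f = - 2 f$)
$\left(T{\left(0,7 \right)} + U\right) 51 = \left(\left(-2\right) 7 + \frac{2}{27}\right) 51 = \left(-14 + \frac{2}{27}\right) 51 = \left(- \frac{376}{27}\right) 51 = - \frac{6392}{9}$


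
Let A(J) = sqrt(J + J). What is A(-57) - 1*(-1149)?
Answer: 1149 + I*sqrt(114) ≈ 1149.0 + 10.677*I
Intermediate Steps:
A(J) = sqrt(2)*sqrt(J) (A(J) = sqrt(2*J) = sqrt(2)*sqrt(J))
A(-57) - 1*(-1149) = sqrt(2)*sqrt(-57) - 1*(-1149) = sqrt(2)*(I*sqrt(57)) + 1149 = I*sqrt(114) + 1149 = 1149 + I*sqrt(114)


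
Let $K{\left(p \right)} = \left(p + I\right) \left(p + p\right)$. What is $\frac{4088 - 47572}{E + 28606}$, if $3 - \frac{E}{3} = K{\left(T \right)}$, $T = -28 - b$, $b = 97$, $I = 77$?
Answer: $\frac{6212}{1055} \approx 5.8882$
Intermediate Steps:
$T = -125$ ($T = -28 - 97 = -125$)
$K{\left(p \right)} = 2 p \left(77 + p\right)$ ($K{\left(p \right)} = \left(p + 77\right) \left(p + p\right) = \left(77 + p\right) 2 p = 2 p \left(77 + p\right)$)
$E = -35991$ ($E = 9 - 3 \cdot 2 \left(-125\right) \left(77 - 125\right) = 9 - 3 \cdot 2 \left(-125\right) \left(-48\right) = 9 - 36000 = -35991$)
$\frac{4088 - 47572}{E + 28606} = \frac{4088 - 47572}{-35991 + 28606} = - \frac{43484}{-7385} = \left(-43484\right) \left(- \frac{1}{7385}\right) = \frac{6212}{1055}$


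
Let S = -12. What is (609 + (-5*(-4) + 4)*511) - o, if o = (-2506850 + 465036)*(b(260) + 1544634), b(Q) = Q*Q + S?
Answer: 3291857463581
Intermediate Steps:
b(Q) = -12 + Q² (b(Q) = Q*Q - 12 = Q² - 12 = -12 + Q²)
o = -3291857450708 (o = (-2506850 + 465036)*((-12 + 260²) + 1544634) = -2041814*((-12 + 67600) + 1544634) = -2041814*(67588 + 1544634) = -2041814*1612222 = -3291857450708)
(609 + (-5*(-4) + 4)*511) - o = (609 + (-5*(-4) + 4)*511) - 1*(-3291857450708) = (609 + (20 + 4)*511) + 3291857450708 = (609 + 24*511) + 3291857450708 = (609 + 12264) + 3291857450708 = 12873 + 3291857450708 = 3291857463581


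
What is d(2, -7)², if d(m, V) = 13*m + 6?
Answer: 1024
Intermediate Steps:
d(m, V) = 6 + 13*m
d(2, -7)² = (6 + 13*2)² = (6 + 26)² = 32² = 1024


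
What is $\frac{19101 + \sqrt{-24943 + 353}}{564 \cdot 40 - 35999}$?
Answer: $- \frac{19101}{13439} - \frac{i \sqrt{24590}}{13439} \approx -1.4213 - 0.011668 i$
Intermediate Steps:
$\frac{19101 + \sqrt{-24943 + 353}}{564 \cdot 40 - 35999} = \frac{19101 + \sqrt{-24590}}{22560 - 35999} = \frac{19101 + i \sqrt{24590}}{-13439} = \left(19101 + i \sqrt{24590}\right) \left(- \frac{1}{13439}\right) = - \frac{19101}{13439} - \frac{i \sqrt{24590}}{13439}$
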